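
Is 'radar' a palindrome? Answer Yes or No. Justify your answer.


Forward: 'radar'
Reversed: 'radar'
They are identical.

Yes


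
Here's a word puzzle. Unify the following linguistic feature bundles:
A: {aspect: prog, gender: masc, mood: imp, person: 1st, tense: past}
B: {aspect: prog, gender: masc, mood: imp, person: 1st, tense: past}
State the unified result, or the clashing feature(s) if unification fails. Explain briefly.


Compare features:
aspect: A=prog vs B=prog -> unified: prog
gender: A=masc vs B=masc -> unified: masc
mood: A=imp vs B=imp -> unified: imp
person: A=1st vs B=1st -> unified: 1st
tense: A=past vs B=past -> unified: past
No clashes found.

Unified: {aspect: prog, gender: masc, mood: imp, person: 1st, tense: past}


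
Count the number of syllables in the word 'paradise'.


Break 'paradise' into syllables: par-a-dise -> par | a | dise = 3 syllables

3 syllables


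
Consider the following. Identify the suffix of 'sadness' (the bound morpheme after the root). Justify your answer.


The word 'sadness' = 'sad' (root) + '-ness' (suffix). The suffix is '-ness'.

ness


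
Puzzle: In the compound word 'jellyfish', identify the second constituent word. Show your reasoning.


Split 'jellyfish' into 'jelly' + 'fish'. The second part is 'fish'.

fish


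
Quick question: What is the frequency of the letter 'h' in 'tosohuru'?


Letter 'h' in 'tosohuru': found at position(s) 5 = 1 occurrence(s).

1


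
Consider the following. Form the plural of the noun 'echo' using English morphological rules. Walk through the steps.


Apply rule: Add -es (consonant + o). 'echo' becomes 'echoes'.

echoes


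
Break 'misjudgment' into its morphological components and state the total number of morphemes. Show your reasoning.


Step 1: Identify prefix: 'mis' (meaning: wrongly)
Step 2: Identify root: 'judge'
Step 3: Identify suffix(es): 'ment'
Decomposition: mis- (prefix: wrongly) + judge (root) + -ment (suffix: action/result)
Total morphemes: 3

3 morphemes (mis- (prefix: wrongly) + judge (root) + -ment (suffix: action/result))


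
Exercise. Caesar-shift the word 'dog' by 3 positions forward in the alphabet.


Shift each letter by 3: d -> g, o -> r, g -> j. Result: 'grj'.

grj


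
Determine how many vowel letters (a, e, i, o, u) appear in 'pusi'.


Vowels in 'pusi': u, i = 2 vowels.

2


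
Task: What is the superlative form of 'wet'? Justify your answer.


Apply superlative formation (double final consonant, add -est): 'wet' -> 'wettest'.

wettest


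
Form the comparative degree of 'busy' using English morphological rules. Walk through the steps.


Apply comparative formation (consonant + y: change y to i, add -er): 'busy' -> 'busier'.

busier


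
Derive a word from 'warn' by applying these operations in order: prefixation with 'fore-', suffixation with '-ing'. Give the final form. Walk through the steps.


Step 1: Add prefix 'fore-' to 'warn' = 'forewarn'
Step 2: Add suffix '-ing' to 'forewarn' = 'forewarning'

forewarning


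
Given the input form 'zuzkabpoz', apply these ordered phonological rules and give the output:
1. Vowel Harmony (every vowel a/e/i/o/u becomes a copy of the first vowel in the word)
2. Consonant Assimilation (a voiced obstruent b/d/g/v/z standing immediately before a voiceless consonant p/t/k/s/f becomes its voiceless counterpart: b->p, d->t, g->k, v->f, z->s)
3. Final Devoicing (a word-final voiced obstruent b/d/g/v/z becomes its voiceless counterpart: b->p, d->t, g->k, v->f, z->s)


Starting form: 'zuzkabpoz'
Rule 1: Vowel Harmony: all vowels become 'u' (matching first vowel). 'zuzkabpoz' -> 'zuzkubpuz'
Rule 2: Consonant Assimilation: voiced obstruent before voiceless consonant becomes voiceless ('zk' -> 'sk', 'bp' -> 'pp'). 'zuzkubpuz' -> 'zuskuppuz'
Rule 3: Final Devoicing: word-final voiced obstruent 'z' becomes voiceless 's'. 'zuskuppuz' -> 'zuskuppus'
Final form: 'zuskuppus'

zuskuppus


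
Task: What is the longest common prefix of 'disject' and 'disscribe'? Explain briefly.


Compare from the start: 3 characters match: 'dis'. Mismatch at position 4: 'j' vs 's'.

dis


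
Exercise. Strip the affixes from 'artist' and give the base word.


Remove suffix '-ist' from 'artist' to get root 'art'.

art


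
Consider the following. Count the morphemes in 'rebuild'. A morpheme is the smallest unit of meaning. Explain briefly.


Decomposition: re- (prefix) + build (root) = 2 morpheme(s)

2 morphemes


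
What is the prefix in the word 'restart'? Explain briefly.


The word 'restart' = 're' (prefix) + 'start' (root). The prefix is 're'.

re


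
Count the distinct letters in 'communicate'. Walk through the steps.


Unique letters in 'communicate': {a, c, e, i, m, n, o, t, u} = 9 distinct letters.

9


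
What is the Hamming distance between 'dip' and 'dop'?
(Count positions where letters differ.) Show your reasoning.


Alignment:
Position 1: 'd' vs 'd' = match
Position 2: 'i' vs 'o' = DIFFER
Position 3: 'p' vs 'p' = match
Total differences: 1

1


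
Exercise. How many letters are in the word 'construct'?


Spell out 'construct' and number each letter: c(1), o(2), n(3), s(4), t(5), r(6), u(7), c(8), t(9). Total: 9 letters.

9


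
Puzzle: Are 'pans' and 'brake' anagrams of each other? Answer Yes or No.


Sorted letters of 'pans': 'anps'
Sorted letters of 'brake': 'abekr'
They do not match.

No


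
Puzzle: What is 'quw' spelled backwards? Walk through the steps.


Reverse 'quw' character by character: 'wuq'.

wuq


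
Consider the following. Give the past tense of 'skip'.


Apply rule: Double final consonant and add -ed. 'skip' becomes 'skipped'.

skipped


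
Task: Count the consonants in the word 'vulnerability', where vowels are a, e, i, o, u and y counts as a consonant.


Consonants in 'vulnerability': v, l, n, r, b, l, t, y = 8 consonants.

8


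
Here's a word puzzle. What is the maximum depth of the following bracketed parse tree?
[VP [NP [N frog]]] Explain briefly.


Count bracket nesting levels:
'[' at pos 0: depth = 1
'[' at pos 4: depth = 2
'[' at pos 8: depth = 3
Maximum depth reached: 3

3


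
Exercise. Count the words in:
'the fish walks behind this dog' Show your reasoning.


Split into words: the | fish | walks | behind | this | dog = 6 words.

6


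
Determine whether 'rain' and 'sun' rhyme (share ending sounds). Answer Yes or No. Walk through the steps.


Rime (stressed vowel + following sounds) of 'rain': -ain = /eɪn/
Rime of 'sun': -un = /ʌn/
/eɪn/ and /ʌn/ are different ending sounds, so the words do not rhyme.

No


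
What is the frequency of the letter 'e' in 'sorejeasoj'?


Letter 'e' in 'sorejeasoj': found at position(s) 4, 6 = 2 occurrence(s).

2


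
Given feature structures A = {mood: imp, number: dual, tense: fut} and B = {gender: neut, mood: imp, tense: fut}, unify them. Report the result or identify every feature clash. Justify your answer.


Compare features:
gender: A=_ vs B=neut -> unified: neut
mood: A=imp vs B=imp -> unified: imp
number: A=dual vs B=_ -> unified: dual
tense: A=fut vs B=fut -> unified: fut
No clashes found.

Unified: {gender: neut, mood: imp, number: dual, tense: fut}


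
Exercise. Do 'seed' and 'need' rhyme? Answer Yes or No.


Rime (stressed vowel + following sounds) of 'seed': -eed = /iːd/
Rime of 'need': -eed = /iːd/
/iːd/ and /iːd/ are the same ending sound, so the words rhyme.

Yes


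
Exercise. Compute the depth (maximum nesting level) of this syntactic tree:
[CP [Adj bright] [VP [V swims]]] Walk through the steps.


Count bracket nesting levels:
'[' at pos 0: depth = 1
'[' at pos 4: depth = 2
'[' at pos 17: depth = 2
'[' at pos 21: depth = 3
Maximum depth reached: 3

3


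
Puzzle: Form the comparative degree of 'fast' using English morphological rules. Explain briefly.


Apply comparative formation (add -er): 'fast' -> 'faster'.

faster


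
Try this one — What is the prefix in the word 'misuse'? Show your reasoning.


The word 'misuse' = 'mis' (prefix) + 'use' (root). The prefix is 'mis'.

mis


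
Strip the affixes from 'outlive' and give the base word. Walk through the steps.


Remove prefix 'out' from 'outlive' to get root 'live'.

live


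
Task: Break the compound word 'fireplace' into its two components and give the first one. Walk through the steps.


Split 'fireplace' into 'fire' + 'place'. The first part is 'fire'.

fire


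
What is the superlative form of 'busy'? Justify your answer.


Apply superlative formation (consonant + y: change y to i, add -est): 'busy' -> 'busiest'.

busiest


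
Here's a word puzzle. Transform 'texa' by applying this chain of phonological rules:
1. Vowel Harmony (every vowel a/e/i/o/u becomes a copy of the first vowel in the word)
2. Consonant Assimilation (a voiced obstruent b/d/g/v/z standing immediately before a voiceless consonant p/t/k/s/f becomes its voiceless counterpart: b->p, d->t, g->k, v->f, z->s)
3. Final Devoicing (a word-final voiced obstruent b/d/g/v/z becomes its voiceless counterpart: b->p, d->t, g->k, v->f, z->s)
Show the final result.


Starting form: 'texa'
Rule 1: Vowel Harmony: all vowels become 'e' (matching first vowel). 'texa' -> 'texe'
Rule 2: Consonant Assimilation: no voiced obstruent (b/d/g/v/z) stands immediately before a voiceless consonant (p/t/k/s/f). No change.
Rule 3: Final Devoicing: the word ends in the vowel 'e', not a consonant. No change.
Final form: 'texe'

texe


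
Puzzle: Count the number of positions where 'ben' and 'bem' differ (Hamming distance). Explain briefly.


Alignment:
Position 1: 'b' vs 'b' = match
Position 2: 'e' vs 'e' = match
Position 3: 'n' vs 'm' = DIFFER
Total differences: 1

1


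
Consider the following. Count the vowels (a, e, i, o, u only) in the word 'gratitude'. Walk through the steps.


Vowels in 'gratitude': a, i, u, e = 4 vowels.

4


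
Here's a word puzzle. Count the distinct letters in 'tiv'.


Unique letters in 'tiv': {i, t, v} = 3 distinct letters.

3


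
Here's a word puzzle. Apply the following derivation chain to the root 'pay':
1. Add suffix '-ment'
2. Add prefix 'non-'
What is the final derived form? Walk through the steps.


Step 1: Add suffix '-ment' to 'pay' = 'payment'
Step 2: Add prefix 'non-' to 'payment' = 'nonpayment'

nonpayment


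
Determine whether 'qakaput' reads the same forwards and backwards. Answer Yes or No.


Forward: 'qakaput'
Reversed: 'tupakaq'
They differ.

No


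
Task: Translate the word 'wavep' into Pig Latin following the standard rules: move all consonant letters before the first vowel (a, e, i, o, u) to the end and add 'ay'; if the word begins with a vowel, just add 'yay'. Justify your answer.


'wavep': move consonant cluster 'w' to end and add 'ay': 'avepway'.

avepway


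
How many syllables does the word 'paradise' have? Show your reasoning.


Break 'paradise' into syllables: par-a-dise -> par | a | dise = 3 syllables

3 syllables


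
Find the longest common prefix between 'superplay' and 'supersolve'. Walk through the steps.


Compare from the start: 5 characters match: 'super'. Mismatch at position 6: 'p' vs 's'.

super


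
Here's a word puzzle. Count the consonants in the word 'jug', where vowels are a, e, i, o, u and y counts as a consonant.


Consonants in 'jug': j, g = 2 consonants.

2


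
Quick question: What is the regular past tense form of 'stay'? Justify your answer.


Apply rule: Add -ed. 'stay' becomes 'stayed'.

stayed


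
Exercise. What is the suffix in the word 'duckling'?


The word 'duckling' = 'duck' (root) + '-ling' (suffix). The suffix is '-ling'.

ling


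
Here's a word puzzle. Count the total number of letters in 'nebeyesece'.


Spell out 'nebeyesece' and number each letter: n(1), e(2), b(3), e(4), y(5), e(6), s(7), e(8), c(9), e(10). Total: 10 letters.

10


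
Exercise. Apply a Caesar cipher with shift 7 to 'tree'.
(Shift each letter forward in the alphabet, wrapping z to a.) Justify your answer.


Shift each letter by 7: t -> a, r -> y, e -> l, e -> l. Result: 'ayll'.

ayll


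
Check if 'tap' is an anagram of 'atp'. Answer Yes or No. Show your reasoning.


Sorted letters of 'tap': 'apt'
Sorted letters of 'atp': 'apt'
They match.

Yes


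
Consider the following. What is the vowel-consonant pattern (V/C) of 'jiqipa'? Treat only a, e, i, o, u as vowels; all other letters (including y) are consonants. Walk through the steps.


Letter mapping: j = C, i = V, q = C, i = V, p = C, a = V.

CVCVCV


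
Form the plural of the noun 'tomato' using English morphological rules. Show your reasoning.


Apply rule: Add -es (consonant + o). 'tomato' becomes 'tomatoes'.

tomatoes


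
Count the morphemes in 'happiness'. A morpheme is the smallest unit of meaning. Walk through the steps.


Decomposition: happy (root) + -ness (suffix) = 2 morpheme(s)

2 morphemes


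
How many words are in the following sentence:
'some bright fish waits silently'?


Split into words: some | bright | fish | waits | silently = 5 words.

5


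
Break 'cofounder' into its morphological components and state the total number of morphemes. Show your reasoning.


Step 1: Identify prefix: 'co' (meaning: together)
Step 2: Identify root: 'found'
Step 3: Identify suffix(es): 'er'
Decomposition: co- (prefix: together) + found (root) + -er (suffix: one who)
Total morphemes: 3

3 morphemes (co- (prefix: together) + found (root) + -er (suffix: one who))


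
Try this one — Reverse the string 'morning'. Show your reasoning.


Reverse 'morning' character by character: 'gninrom'.

gninrom


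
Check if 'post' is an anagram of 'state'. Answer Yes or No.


Sorted letters of 'post': 'opst'
Sorted letters of 'state': 'aestt'
They do not match.

No


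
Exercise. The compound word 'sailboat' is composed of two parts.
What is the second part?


Split 'sailboat' into 'sail' + 'boat'. The second part is 'boat'.

boat


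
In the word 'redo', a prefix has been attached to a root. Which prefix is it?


The word 'redo' = 're' (prefix) + 'do' (root). The prefix is 're'.

re


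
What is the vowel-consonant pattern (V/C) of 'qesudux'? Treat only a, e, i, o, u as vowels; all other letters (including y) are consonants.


Letter mapping: q = C, e = V, s = C, u = V, d = C, u = V, x = C.

CVCVCVC


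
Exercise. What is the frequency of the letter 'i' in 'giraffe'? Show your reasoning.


Letter 'i' in 'giraffe': found at position(s) 2 = 1 occurrence(s).

1


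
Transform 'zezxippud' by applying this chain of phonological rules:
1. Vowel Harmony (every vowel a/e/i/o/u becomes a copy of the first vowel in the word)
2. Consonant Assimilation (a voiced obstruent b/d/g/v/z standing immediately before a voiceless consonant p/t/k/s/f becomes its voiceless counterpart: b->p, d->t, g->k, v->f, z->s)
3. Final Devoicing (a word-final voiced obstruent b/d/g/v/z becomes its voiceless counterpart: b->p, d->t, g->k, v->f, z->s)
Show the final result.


Starting form: 'zezxippud'
Rule 1: Vowel Harmony: all vowels become 'e' (matching first vowel). 'zezxippud' -> 'zezxepped'
Rule 2: Consonant Assimilation: no voiced obstruent (b/d/g/v/z) stands immediately before a voiceless consonant (p/t/k/s/f). No change.
Rule 3: Final Devoicing: word-final voiced obstruent 'd' becomes voiceless 't'. 'zezxepped' -> 'zezxeppet'
Final form: 'zezxeppet'

zezxeppet


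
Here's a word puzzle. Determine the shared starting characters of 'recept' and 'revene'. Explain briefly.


Compare from the start: 2 characters match: 're'. Mismatch at position 3: 'c' vs 'v'.

re


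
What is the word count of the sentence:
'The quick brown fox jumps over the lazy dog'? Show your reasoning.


Split into words: The | quick | brown | fox | jumps | over | the | lazy | dog = 9 words.

9


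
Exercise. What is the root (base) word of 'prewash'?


Remove prefix 'pre' from 'prewash' to get root 'wash'.

wash


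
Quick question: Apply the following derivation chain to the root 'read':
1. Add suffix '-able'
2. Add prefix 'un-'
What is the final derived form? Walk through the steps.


Step 1: Add suffix '-able' to 'read' = 'readable'
Step 2: Add prefix 'un-' to 'readable' = 'unreadable'

unreadable


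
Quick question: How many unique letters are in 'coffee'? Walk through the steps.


Unique letters in 'coffee': {c, e, f, o} = 4 distinct letters.

4


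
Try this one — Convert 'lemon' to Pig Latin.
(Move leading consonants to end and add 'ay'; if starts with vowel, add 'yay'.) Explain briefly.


'lemon': move consonant cluster 'l' to end and add 'ay': 'emonlay'.

emonlay


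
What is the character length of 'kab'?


Spell out 'kab' and number each letter: k(1), a(2), b(3). Total: 3 letters.

3


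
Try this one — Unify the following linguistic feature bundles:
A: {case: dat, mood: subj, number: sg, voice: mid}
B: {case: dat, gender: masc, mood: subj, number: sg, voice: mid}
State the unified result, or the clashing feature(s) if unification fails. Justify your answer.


Compare features:
case: A=dat vs B=dat -> unified: dat
gender: A=_ vs B=masc -> unified: masc
mood: A=subj vs B=subj -> unified: subj
number: A=sg vs B=sg -> unified: sg
voice: A=mid vs B=mid -> unified: mid
No clashes found.

Unified: {case: dat, gender: masc, mood: subj, number: sg, voice: mid}


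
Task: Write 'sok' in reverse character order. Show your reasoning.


Reverse 'sok' character by character: 'kos'.

kos


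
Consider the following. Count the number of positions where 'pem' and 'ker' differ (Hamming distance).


Alignment:
Position 1: 'p' vs 'k' = DIFFER
Position 2: 'e' vs 'e' = match
Position 3: 'm' vs 'r' = DIFFER
Total differences: 2

2


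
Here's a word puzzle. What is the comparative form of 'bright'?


Apply comparative formation (add -er): 'bright' -> 'brighter'.

brighter


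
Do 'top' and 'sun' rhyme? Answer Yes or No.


Rime (stressed vowel + following sounds) of 'top': -op = /ɒp/
Rime of 'sun': -un = /ʌn/
/ɒp/ and /ʌn/ are different ending sounds, so the words do not rhyme.

No


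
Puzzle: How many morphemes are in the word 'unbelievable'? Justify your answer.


Decomposition: un- (prefix) + believe (root) + -able (suffix) = 3 morpheme(s)

3 morphemes


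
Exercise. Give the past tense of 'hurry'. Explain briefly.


Apply rule: Change -y to -ied. 'hurry' becomes 'hurried'.

hurried


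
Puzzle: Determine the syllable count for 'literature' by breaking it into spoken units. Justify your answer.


Break 'literature' into syllables: lit-er-a-ture -> lit | er | a | ture = 4 syllables

4 syllables


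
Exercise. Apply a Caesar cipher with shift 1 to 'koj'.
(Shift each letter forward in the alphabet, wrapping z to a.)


Shift each letter by 1: k -> l, o -> p, j -> k. Result: 'lpk'.

lpk


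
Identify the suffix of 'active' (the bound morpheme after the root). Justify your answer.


The word 'active' = 'act' (root) + '-ive' (suffix). The suffix is '-ive'.

ive


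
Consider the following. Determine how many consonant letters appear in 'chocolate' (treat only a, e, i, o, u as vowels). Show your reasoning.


Consonants in 'chocolate': c, h, c, l, t = 5 consonants.

5


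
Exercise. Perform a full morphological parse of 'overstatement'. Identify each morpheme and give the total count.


Step 1: Identify prefix: 'over' (meaning: excessively)
Step 2: Identify root: 'state'
Step 3: Identify suffix(es): 'ment'
Decomposition: over- (prefix: excessively) + state (root) + -ment (suffix: action/result)
Total morphemes: 3

3 morphemes (over- (prefix: excessively) + state (root) + -ment (suffix: action/result))


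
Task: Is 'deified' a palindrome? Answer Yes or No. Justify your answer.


Forward: 'deified'
Reversed: 'deified'
They are identical.

Yes


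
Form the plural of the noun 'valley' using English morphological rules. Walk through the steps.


Apply rule: Add -s. 'valley' becomes 'valleys'.

valleys


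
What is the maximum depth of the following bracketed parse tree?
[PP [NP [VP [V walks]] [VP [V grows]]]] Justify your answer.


Count bracket nesting levels:
'[' at pos 0: depth = 1
'[' at pos 4: depth = 2
'[' at pos 8: depth = 3
'[' at pos 12: depth = 4
'[' at pos 23: depth = 3
'[' at pos 27: depth = 4
Maximum depth reached: 4

4


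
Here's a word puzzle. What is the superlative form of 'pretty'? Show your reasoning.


Apply superlative formation (consonant + y: change y to i, add -est): 'pretty' -> 'prettiest'.

prettiest


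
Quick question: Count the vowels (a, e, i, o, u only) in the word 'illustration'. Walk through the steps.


Vowels in 'illustration': i, u, a, i, o = 5 vowels.

5


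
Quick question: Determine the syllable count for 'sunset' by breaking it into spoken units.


Break 'sunset' into syllables: sun-set -> sun | set = 2 syllables

2 syllables


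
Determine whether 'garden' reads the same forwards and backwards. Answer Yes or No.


Forward: 'garden'
Reversed: 'nedrag'
They differ.

No


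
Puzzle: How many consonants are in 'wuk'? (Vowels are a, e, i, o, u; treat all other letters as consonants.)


Consonants in 'wuk': w, k = 2 consonants.

2


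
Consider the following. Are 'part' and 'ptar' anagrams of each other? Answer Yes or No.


Sorted letters of 'part': 'aprt'
Sorted letters of 'ptar': 'aprt'
They match.

Yes


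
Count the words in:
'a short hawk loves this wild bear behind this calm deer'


Split into words: a | short | hawk | loves | this | wild | bear | behind | this | calm | deer = 11 words.

11


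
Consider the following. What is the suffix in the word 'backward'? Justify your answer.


The word 'backward' = 'back' (root) + '-ward' (suffix). The suffix is '-ward'.

ward


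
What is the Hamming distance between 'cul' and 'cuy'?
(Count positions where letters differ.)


Alignment:
Position 1: 'c' vs 'c' = match
Position 2: 'u' vs 'u' = match
Position 3: 'l' vs 'y' = DIFFER
Total differences: 1

1


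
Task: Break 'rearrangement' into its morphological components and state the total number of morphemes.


Step 1: Identify prefix: 're' (meaning: again)
Step 2: Identify root: 'arrange'
Step 3: Identify suffix(es): 'ment'
Decomposition: re- (prefix: again) + arrange (root) + -ment (suffix: action/result)
Total morphemes: 3

3 morphemes (re- (prefix: again) + arrange (root) + -ment (suffix: action/result))


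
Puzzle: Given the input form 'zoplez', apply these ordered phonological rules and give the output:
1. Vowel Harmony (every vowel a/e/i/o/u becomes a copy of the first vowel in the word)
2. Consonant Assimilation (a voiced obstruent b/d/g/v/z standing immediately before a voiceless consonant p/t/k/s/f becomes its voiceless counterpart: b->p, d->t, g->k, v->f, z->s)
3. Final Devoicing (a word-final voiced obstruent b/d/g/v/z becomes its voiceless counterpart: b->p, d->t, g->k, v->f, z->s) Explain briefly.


Starting form: 'zoplez'
Rule 1: Vowel Harmony: all vowels become 'o' (matching first vowel). 'zoplez' -> 'zoploz'
Rule 2: Consonant Assimilation: no voiced obstruent (b/d/g/v/z) stands immediately before a voiceless consonant (p/t/k/s/f). No change.
Rule 3: Final Devoicing: word-final voiced obstruent 'z' becomes voiceless 's'. 'zoploz' -> 'zoplos'
Final form: 'zoplos'

zoplos


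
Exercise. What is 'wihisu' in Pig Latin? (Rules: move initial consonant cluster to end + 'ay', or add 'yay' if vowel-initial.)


'wihisu': move consonant cluster 'w' to end and add 'ay': 'ihisuway'.

ihisuway


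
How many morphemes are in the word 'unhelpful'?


Decomposition: un- (prefix) + help (root) + -ful (suffix) = 3 morpheme(s)

3 morphemes


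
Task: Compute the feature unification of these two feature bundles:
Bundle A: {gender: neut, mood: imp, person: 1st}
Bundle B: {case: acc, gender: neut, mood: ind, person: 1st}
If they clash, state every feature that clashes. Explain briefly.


Compare features:
case: A=_ vs B=acc -> unified: acc
gender: A=neut vs B=neut -> unified: neut
mood: A=imp vs B=ind -> CLASH
person: A=1st vs B=1st -> unified: 1st
Clash detected on feature 'mood' (imp vs ind); unification fails.

CLASH on 'mood' (imp vs ind)


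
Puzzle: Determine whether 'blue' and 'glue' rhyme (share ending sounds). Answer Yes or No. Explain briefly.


Rime (stressed vowel + following sounds) of 'blue': -ue = /uː/
Rime of 'glue': -ue = /uː/
/uː/ and /uː/ are the same ending sound, so the words rhyme.

Yes


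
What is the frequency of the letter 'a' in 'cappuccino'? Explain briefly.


Letter 'a' in 'cappuccino': found at position(s) 2 = 1 occurrence(s).

1


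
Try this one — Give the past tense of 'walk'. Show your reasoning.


Apply rule: Add -ed. 'walk' becomes 'walked'.

walked


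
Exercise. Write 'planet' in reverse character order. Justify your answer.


Reverse 'planet' character by character: 'tenalp'.

tenalp


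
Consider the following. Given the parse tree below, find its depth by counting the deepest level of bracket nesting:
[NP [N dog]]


Count bracket nesting levels:
'[' at pos 0: depth = 1
'[' at pos 4: depth = 2
Maximum depth reached: 2

2


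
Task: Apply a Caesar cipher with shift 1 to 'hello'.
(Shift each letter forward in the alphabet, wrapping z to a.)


Shift each letter by 1: h -> i, e -> f, l -> m, l -> m, o -> p. Result: 'ifmmp'.

ifmmp


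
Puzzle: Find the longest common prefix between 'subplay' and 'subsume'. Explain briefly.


Compare from the start: 3 characters match: 'sub'. Mismatch at position 4: 'p' vs 's'.

sub


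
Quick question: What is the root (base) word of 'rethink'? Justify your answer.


Remove prefix 're' from 'rethink' to get root 'think'.

think


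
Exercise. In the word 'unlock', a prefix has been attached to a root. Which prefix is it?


The word 'unlock' = 'un' (prefix) + 'lock' (root). The prefix is 'un'.

un


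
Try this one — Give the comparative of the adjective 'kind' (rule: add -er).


Apply comparative formation (add -er): 'kind' -> 'kinder'.

kinder


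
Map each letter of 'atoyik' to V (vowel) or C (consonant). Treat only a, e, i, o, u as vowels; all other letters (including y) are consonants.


Letter mapping: a = V, t = C, o = V, y = C, i = V, k = C.

VCVCVC


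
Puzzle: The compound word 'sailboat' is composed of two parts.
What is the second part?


Split 'sailboat' into 'sail' + 'boat'. The second part is 'boat'.

boat


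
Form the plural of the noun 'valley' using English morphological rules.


Apply rule: Add -s. 'valley' becomes 'valleys'.

valleys


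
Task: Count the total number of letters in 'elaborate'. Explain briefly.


Spell out 'elaborate' and number each letter: e(1), l(2), a(3), b(4), o(5), r(6), a(7), t(8), e(9). Total: 9 letters.

9


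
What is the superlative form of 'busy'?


Apply superlative formation (consonant + y: change y to i, add -est): 'busy' -> 'busiest'.

busiest


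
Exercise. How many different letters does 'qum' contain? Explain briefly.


Unique letters in 'qum': {m, q, u} = 3 distinct letters.

3


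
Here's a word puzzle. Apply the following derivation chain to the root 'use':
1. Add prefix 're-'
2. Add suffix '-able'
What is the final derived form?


Step 1: Add prefix 're-' to 'use' = 'reuse'
Step 2: Add suffix '-able' to 'reuse' = 'reusable'

reusable


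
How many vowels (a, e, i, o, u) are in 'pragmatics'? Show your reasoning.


Vowels in 'pragmatics': a, a, i = 3 vowels.

3


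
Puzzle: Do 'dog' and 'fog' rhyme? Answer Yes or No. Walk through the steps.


Rime (stressed vowel + following sounds) of 'dog': -og = /ɒg/
Rime of 'fog': -og = /ɒg/
/ɒg/ and /ɒg/ are the same ending sound, so the words rhyme.

Yes


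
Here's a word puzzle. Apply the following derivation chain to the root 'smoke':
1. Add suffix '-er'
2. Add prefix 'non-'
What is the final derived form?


Step 1: Add suffix '-er' to 'smoke' = 'smoker'
Step 2: Add prefix 'non-' to 'smoker' = 'nonsmoker'

nonsmoker


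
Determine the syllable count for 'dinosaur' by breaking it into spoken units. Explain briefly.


Break 'dinosaur' into syllables: di-no-saur -> di | no | saur = 3 syllables

3 syllables


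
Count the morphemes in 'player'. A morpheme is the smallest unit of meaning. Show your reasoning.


Decomposition: play (root) + -er (suffix) = 2 morpheme(s)

2 morphemes


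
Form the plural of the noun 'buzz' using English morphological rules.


Apply rule: Add -es (sibilant/fricative ending). 'buzz' becomes 'buzzes'.

buzzes


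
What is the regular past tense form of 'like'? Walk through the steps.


Apply rule: Add -d (word ends in -e). 'like' becomes 'liked'.

liked


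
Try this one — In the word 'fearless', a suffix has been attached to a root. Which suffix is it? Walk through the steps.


The word 'fearless' = 'fear' (root) + '-less' (suffix). The suffix is '-less'.

less


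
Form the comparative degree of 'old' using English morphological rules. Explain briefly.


Apply comparative formation (add -er): 'old' -> 'older'.

older


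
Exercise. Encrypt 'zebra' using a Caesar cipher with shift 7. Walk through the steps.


Shift each letter by 7: z -> g, e -> l, b -> i, r -> y, a -> h. Result: 'gliyh'.

gliyh


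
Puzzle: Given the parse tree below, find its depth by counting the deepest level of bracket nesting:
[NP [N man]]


Count bracket nesting levels:
'[' at pos 0: depth = 1
'[' at pos 4: depth = 2
Maximum depth reached: 2

2


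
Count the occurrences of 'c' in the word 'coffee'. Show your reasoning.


Letter 'c' in 'coffee': found at position(s) 1 = 1 occurrence(s).

1


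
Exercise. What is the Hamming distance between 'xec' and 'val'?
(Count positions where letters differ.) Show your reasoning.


Alignment:
Position 1: 'x' vs 'v' = DIFFER
Position 2: 'e' vs 'a' = DIFFER
Position 3: 'c' vs 'l' = DIFFER
Total differences: 3

3


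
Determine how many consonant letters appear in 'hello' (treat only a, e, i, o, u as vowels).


Consonants in 'hello': h, l, l = 3 consonants.

3


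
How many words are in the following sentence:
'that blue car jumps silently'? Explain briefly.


Split into words: that | blue | car | jumps | silently = 5 words.

5


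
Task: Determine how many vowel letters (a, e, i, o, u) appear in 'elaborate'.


Vowels in 'elaborate': e, a, o, a, e = 5 vowels.

5


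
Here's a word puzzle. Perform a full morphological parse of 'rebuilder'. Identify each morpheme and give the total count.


Step 1: Identify prefix: 're' (meaning: again)
Step 2: Identify root: 'build'
Step 3: Identify suffix(es): 'er'
Decomposition: re- (prefix: again) + build (root) + -er (suffix: one who)
Total morphemes: 3

3 morphemes (re- (prefix: again) + build (root) + -er (suffix: one who))


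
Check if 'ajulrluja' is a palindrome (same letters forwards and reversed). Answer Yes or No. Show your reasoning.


Forward: 'ajulrluja'
Reversed: 'ajulrluja'
They are identical.

Yes


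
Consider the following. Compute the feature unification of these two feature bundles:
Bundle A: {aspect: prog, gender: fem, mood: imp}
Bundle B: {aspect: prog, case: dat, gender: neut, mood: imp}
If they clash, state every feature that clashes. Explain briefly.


Compare features:
aspect: A=prog vs B=prog -> unified: prog
case: A=_ vs B=dat -> unified: dat
gender: A=fem vs B=neut -> CLASH
mood: A=imp vs B=imp -> unified: imp
Clash detected on feature 'gender' (fem vs neut); unification fails.

CLASH on 'gender' (fem vs neut)


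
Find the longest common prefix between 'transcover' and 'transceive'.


Compare from the start: 6 characters match: 'transc'. Mismatch at position 7: 'o' vs 'e'.

transc


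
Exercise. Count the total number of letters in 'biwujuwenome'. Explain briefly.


Spell out 'biwujuwenome' and number each letter: b(1), i(2), w(3), u(4), j(5), u(6), w(7), e(8), n(9), o(10), m(11), e(12). Total: 12 letters.

12


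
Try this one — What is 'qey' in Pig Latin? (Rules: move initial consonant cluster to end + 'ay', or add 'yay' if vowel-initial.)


'qey': move consonant cluster 'q' to end and add 'ay': 'eyqay'.

eyqay


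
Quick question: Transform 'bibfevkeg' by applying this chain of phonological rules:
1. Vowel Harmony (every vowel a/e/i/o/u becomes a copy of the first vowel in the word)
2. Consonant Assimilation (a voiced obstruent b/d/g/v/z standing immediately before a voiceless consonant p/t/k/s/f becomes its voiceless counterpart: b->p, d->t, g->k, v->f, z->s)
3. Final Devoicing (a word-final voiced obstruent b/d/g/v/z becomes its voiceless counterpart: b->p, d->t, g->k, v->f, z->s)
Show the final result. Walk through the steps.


Starting form: 'bibfevkeg'
Rule 1: Vowel Harmony: all vowels become 'i' (matching first vowel). 'bibfevkeg' -> 'bibfivkig'
Rule 2: Consonant Assimilation: voiced obstruent before voiceless consonant becomes voiceless ('bf' -> 'pf', 'vk' -> 'fk'). 'bibfivkig' -> 'bipfifkig'
Rule 3: Final Devoicing: word-final voiced obstruent 'g' becomes voiceless 'k'. 'bipfifkig' -> 'bipfifkik'
Final form: 'bipfifkik'

bipfifkik


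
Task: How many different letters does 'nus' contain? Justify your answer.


Unique letters in 'nus': {n, s, u} = 3 distinct letters.

3


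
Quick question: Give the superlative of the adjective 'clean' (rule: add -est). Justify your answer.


Apply superlative formation (add -est): 'clean' -> 'cleanest'.

cleanest


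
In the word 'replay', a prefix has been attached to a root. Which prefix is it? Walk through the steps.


The word 'replay' = 're' (prefix) + 'play' (root). The prefix is 're'.

re


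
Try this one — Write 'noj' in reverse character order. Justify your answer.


Reverse 'noj' character by character: 'jon'.

jon


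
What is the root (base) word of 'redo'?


Remove prefix 're' from 'redo' to get root 'do'.

do


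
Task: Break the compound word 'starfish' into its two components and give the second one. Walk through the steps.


Split 'starfish' into 'star' + 'fish'. The second part is 'fish'.

fish


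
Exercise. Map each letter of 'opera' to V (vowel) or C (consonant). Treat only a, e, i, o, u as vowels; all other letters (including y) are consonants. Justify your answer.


Letter mapping: o = V, p = C, e = V, r = C, a = V.

VCVCV


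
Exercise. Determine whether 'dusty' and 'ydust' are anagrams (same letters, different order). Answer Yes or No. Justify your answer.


Sorted letters of 'dusty': 'dstuy'
Sorted letters of 'ydust': 'dstuy'
They match.

Yes


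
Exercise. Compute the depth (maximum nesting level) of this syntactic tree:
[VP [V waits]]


Count bracket nesting levels:
'[' at pos 0: depth = 1
'[' at pos 4: depth = 2
Maximum depth reached: 2

2


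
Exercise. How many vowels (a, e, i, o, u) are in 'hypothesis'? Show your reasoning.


Vowels in 'hypothesis': o, e, i = 3 vowels.

3


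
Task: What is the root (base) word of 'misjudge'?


Remove prefix 'mis' from 'misjudge' to get root 'judge'.

judge


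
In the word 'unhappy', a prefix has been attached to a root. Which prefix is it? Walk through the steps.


The word 'unhappy' = 'un' (prefix) + 'happy' (root). The prefix is 'un'.

un


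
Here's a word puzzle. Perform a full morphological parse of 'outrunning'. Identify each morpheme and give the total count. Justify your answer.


Step 1: Identify prefix: 'out' (meaning: surpass)
Step 2: Identify root: 'run'
Step 3: Identify suffix(es): 'ing'
Decomposition: out- (prefix: surpass) + run (root) + -ing (suffix: ongoing action)
Total morphemes: 3

3 morphemes (out- (prefix: surpass) + run (root) + -ing (suffix: ongoing action))


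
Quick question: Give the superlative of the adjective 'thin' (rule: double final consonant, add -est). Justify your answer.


Apply superlative formation (double final consonant, add -est): 'thin' -> 'thinnest'.

thinnest


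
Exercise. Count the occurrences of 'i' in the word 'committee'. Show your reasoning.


Letter 'i' in 'committee': found at position(s) 5 = 1 occurrence(s).

1


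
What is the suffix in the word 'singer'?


The word 'singer' = 'sing' (root) + '-er' (suffix). The suffix is '-er'.

er


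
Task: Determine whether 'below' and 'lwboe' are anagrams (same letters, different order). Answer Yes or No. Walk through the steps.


Sorted letters of 'below': 'below'
Sorted letters of 'lwboe': 'below'
They match.

Yes


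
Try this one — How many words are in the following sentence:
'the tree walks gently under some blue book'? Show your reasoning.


Split into words: the | tree | walks | gently | under | some | blue | book = 8 words.

8


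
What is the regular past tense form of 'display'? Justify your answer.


Apply rule: Add -ed. 'display' becomes 'displayed'.

displayed


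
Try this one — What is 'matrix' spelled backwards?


Reverse 'matrix' character by character: 'xirtam'.

xirtam


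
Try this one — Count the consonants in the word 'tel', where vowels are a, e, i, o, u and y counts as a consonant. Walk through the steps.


Consonants in 'tel': t, l = 2 consonants.

2


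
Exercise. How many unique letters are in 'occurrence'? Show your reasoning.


Unique letters in 'occurrence': {c, e, n, o, r, u} = 6 distinct letters.

6


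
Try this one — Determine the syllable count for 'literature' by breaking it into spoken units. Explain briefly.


Break 'literature' into syllables: lit-er-a-ture -> lit | er | a | ture = 4 syllables

4 syllables


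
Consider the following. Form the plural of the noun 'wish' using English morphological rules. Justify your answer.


Apply rule: Add -es (sibilant/fricative ending). 'wish' becomes 'wishes'.

wishes


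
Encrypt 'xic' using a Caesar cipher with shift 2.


Shift each letter by 2: x -> z, i -> k, c -> e. Result: 'zke'.

zke


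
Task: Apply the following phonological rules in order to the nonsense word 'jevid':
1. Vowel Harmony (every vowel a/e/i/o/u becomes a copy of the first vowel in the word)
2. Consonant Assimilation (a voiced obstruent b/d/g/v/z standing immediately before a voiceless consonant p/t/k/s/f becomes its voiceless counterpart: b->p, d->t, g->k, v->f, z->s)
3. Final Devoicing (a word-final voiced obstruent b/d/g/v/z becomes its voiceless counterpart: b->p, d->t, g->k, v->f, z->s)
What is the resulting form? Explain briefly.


Starting form: 'jevid'
Rule 1: Vowel Harmony: all vowels become 'e' (matching first vowel). 'jevid' -> 'jeved'
Rule 2: Consonant Assimilation: no voiced obstruent (b/d/g/v/z) stands immediately before a voiceless consonant (p/t/k/s/f). No change.
Rule 3: Final Devoicing: word-final voiced obstruent 'd' becomes voiceless 't'. 'jeved' -> 'jevet'
Final form: 'jevet'

jevet


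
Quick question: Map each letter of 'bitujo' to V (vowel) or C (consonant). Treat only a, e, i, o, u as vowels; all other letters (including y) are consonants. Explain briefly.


Letter mapping: b = C, i = V, t = C, u = V, j = C, o = V.

CVCVCV


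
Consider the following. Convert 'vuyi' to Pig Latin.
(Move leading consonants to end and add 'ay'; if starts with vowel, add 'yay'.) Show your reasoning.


'vuyi': move consonant cluster 'v' to end and add 'ay': 'uyivay'.

uyivay


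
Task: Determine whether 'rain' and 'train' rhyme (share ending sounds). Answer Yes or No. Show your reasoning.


Rime (stressed vowel + following sounds) of 'rain': -ain = /eɪn/
Rime of 'train': -ain = /eɪn/
/eɪn/ and /eɪn/ are the same ending sound, so the words rhyme.

Yes
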